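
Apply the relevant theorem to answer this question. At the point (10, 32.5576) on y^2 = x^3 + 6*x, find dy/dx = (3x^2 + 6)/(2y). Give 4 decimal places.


Using implicit differentiation of y^2 = x^3 + 6*x:
2y * dy/dx = 3x^2 + 6
dy/dx = (3x^2 + 6)/(2y)
Numerator: 3*10^2 + 6 = 306
Denominator: 2*32.5576 = 65.1152
dy/dx = 306/65.1152 = 4.6994

4.6994


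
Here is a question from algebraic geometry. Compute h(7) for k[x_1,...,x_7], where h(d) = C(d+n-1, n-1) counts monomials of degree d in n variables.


The Hilbert function for the polynomial ring in 7 variables is:
h(d) = C(d+n-1, n-1)
h(7) = C(7+7-1, 7-1) = C(13, 6)
= 13! / (6! * 7!)
= 1716

1716


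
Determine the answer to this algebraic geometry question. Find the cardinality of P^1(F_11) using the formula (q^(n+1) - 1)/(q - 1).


P^1(F_11) has (q^(n+1) - 1)/(q - 1) points.
= 11^1 + 11^0
= 11 + 1
= 12

12


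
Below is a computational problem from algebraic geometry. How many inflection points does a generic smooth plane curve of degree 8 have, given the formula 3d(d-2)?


For a general smooth plane curve C of degree d, the inflection points are
the intersection of C with its Hessian curve, which has degree 3(d-2).
By Bezout, the total intersection number is d * 3(d-2) = 8 * 18 = 144.
For a general curve every flex is ordinary, so each contributes
multiplicity 1 to C·Hess(C), and the number of distinct inflection
points is 3d(d-2).
Inflection points = 3*8*(8-2) = 3*8*6 = 144

144


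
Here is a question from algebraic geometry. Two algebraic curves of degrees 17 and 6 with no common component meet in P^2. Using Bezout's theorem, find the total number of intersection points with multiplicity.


Bezout's theorem states the intersection count equals the product of degrees.
Intersection count = 17 * 6 = 102

102


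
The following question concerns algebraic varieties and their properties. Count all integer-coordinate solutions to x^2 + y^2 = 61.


Systematically check integer values of x where x^2 <= 61.
For each valid x, check if 61 - x^2 is a perfect square.
x=5: 61 - 25 = 36, sqrt = 6 (valid)
x=6: 61 - 36 = 25, sqrt = 5 (valid)
Total integer solutions found: 8

8


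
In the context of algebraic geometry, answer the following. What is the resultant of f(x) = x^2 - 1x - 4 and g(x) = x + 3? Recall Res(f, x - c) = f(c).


For Res(f, x - c), we evaluate f at x = c.
f(-3) = (-3)^2 - 1*(-3) - 4
= 9 + 3 - 4
= 12 - 4 = 8
Res(f, g) = 8

8


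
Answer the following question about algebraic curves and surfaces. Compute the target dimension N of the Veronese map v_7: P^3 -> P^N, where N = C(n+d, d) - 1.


The Veronese embedding v_d: P^n -> P^N maps each point to all
degree-d monomials in n+1 homogeneous coordinates.
N = C(n+d, d) - 1
N = C(3+7, 7) - 1
N = C(10, 7) - 1
C(10, 7) = 120
N = 120 - 1 = 119

119


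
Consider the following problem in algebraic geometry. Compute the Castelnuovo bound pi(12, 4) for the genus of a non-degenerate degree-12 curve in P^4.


Castelnuovo's bound: write d - 1 = m(r-1) + epsilon with 0 <= epsilon < r-1.
d - 1 = 12 - 1 = 11
r - 1 = 4 - 1 = 3
11 = 3*3 + 2, so m = 3, epsilon = 2
pi(d, r) = m(m-1)(r-1)/2 + m*epsilon
= 3*2*3/2 + 3*2
= 18/2 + 6
= 9 + 6 = 15

15


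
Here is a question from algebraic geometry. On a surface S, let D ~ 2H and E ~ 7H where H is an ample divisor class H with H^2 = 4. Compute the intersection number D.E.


Using bilinearity of the intersection pairing on a surface S:
(aH).(bH) = ab * (H.H)
We have H^2 = 4.
D.E = (2H).(7H) = 2*7*4
= 14*4
= 56

56


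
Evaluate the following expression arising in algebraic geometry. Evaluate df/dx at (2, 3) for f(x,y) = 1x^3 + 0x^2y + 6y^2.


df/dx = 3*1*x^2 + 2*0*x^1*y
At (2,3): 3*1*2^2 + 2*0*2^1*3
= 12 + 0
= 12

12


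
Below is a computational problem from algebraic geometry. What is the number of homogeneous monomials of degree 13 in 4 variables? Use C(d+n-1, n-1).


The number of degree-13 monomials in 4 variables is C(d+n-1, n-1).
= C(13+4-1, 4-1) = C(16, 3)
= 560

560


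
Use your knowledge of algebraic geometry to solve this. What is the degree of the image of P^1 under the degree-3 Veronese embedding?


The Veronese variety v_3(P^1) has degree d^r.
d^r = 3^1 = 3

3


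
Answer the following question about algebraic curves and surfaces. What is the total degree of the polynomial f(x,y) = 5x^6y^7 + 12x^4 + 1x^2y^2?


Examine each term for its total degree (sum of exponents).
  Term '5x^6y^7' has total degree 6+7 = 13.
  Term '12x^4' has total degree 4+0 = 4.
  Term '1x^2y^2' has total degree 2+2 = 4.
The maximum total degree among all terms is 13.

13


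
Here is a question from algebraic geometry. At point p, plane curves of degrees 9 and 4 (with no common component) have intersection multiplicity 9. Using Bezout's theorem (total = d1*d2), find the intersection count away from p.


By Bezout's theorem, the total intersection number is d1 * d2.
Total = 9 * 4 = 36
Intersection multiplicity at p = 9
Remaining intersections = 36 - 9 = 27

27


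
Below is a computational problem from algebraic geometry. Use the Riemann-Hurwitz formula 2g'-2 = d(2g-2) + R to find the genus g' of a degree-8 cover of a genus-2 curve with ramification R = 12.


Riemann-Hurwitz formula: 2g' - 2 = d(2g - 2) + R
Given: d = 8, g = 2, R = 12
2g' - 2 = 8*(2*2 - 2) + 12
2g' - 2 = 8*2 + 12
2g' - 2 = 16 + 12 = 28
2g' = 30
g' = 15

15


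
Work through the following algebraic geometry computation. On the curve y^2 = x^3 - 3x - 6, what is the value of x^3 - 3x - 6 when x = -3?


Compute x^3 - 3x - 6 at x = -3:
x^3 = (-3)^3 = -27
(-3)*x = (-3)*(-3) = 9
Sum: -27 + 9 - 6 = -24

-24


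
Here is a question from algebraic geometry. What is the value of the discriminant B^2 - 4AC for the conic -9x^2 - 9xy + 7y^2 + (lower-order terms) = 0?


The discriminant of a conic Ax^2 + Bxy + Cy^2 + ... = 0 is B^2 - 4AC.
B^2 = (-9)^2 = 81
4AC = 4*(-9)*7 = -252
Discriminant = 81 + 252 = 333

333


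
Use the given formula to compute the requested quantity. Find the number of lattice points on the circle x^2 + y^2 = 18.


Systematically check integer values of x where x^2 <= 18.
For each valid x, check if 18 - x^2 is a perfect square.
x=3: 18 - 9 = 9, sqrt = 3 (valid)
Total integer solutions found: 4

4


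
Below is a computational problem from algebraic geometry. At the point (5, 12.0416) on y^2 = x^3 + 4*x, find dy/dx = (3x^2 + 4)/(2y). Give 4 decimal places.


Using implicit differentiation of y^2 = x^3 + 4*x:
2y * dy/dx = 3x^2 + 4
dy/dx = (3x^2 + 4)/(2y)
Numerator: 3*5^2 + 4 = 79
Denominator: 2*12.0416 = 24.0832
dy/dx = 79/24.0832 = 3.2803

3.2803


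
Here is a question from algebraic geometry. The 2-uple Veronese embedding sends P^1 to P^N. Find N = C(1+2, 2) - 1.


The Veronese embedding v_d: P^n -> P^N maps each point to all
degree-d monomials in n+1 homogeneous coordinates.
N = C(n+d, d) - 1
N = C(1+2, 2) - 1
N = C(3, 2) - 1
C(3, 2) = 3
N = 3 - 1 = 2

2


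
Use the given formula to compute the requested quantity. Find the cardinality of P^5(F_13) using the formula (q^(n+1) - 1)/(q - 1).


P^5(F_13) has (q^(n+1) - 1)/(q - 1) points.
= 13^5 + 13^4 + 13^3 + 13^2 + 13^1 + 13^0
= 371293 + 28561 + 2197 + 169 + 13 + 1
= 402234

402234


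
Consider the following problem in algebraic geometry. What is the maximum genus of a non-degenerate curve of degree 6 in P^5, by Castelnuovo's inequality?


Castelnuovo's bound: write d - 1 = m(r-1) + epsilon with 0 <= epsilon < r-1.
d - 1 = 6 - 1 = 5
r - 1 = 5 - 1 = 4
5 = 1*4 + 1, so m = 1, epsilon = 1
pi(d, r) = m(m-1)(r-1)/2 + m*epsilon
= 1*0*4/2 + 1*1
= 0/2 + 1
= 0 + 1 = 1

1


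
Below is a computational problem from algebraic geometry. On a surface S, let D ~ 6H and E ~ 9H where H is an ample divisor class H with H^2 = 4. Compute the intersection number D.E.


Using bilinearity of the intersection pairing on a surface S:
(aH).(bH) = ab * (H.H)
We have H^2 = 4.
D.E = (6H).(9H) = 6*9*4
= 54*4
= 216

216


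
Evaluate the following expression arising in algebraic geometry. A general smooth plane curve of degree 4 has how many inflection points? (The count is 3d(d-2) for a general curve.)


For a general smooth plane curve C of degree d, the inflection points are
the intersection of C with its Hessian curve, which has degree 3(d-2).
By Bezout, the total intersection number is d * 3(d-2) = 4 * 6 = 24.
For a general curve every flex is ordinary, so each contributes
multiplicity 1 to C·Hess(C), and the number of distinct inflection
points is 3d(d-2).
Inflection points = 3*4*(4-2) = 3*4*2 = 24

24


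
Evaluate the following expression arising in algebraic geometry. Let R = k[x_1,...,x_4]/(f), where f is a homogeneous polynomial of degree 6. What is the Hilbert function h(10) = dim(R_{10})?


For R = k[x_1,...,x_n]/(f) with f homogeneous of degree e:
The Hilbert series is (1 - t^e)/(1 - t)^n.
So h(d) = C(d+n-1, n-1) - C(d-e+n-1, n-1) for d >= e.
With n=4, e=6, d=10:
C(10+4-1, 4-1) = C(13, 3) = 286
C(10-6+4-1, 4-1) = C(7, 3) = 35
h(10) = 286 - 35 = 251

251


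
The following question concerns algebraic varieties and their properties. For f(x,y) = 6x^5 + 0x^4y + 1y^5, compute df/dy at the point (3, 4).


df/dy = 0*x^4 + 5*1*y^4
At (3,4): 0*3^4 + 5*1*4^4
= 0 + 1280
= 1280

1280


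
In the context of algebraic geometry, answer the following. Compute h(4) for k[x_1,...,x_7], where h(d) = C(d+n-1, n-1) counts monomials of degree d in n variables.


The Hilbert function for the polynomial ring in 7 variables is:
h(d) = C(d+n-1, n-1)
h(4) = C(4+7-1, 7-1) = C(10, 6)
= 10! / (6! * 4!)
= 210

210


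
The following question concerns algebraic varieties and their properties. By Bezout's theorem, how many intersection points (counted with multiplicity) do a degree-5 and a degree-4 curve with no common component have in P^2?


Bezout's theorem states the intersection count equals the product of degrees.
Intersection count = 5 * 4 = 20

20


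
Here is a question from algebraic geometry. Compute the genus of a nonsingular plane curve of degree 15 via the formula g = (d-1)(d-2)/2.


Using the genus formula for smooth plane curves:
g = (d-1)(d-2)/2
g = (15-1)(15-2)/2
g = 14*13/2
g = 182/2 = 91

91


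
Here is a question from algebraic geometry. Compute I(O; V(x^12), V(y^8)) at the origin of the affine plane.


The intersection multiplicity of V(x^a) and V(y^b) at the origin is:
I(O; V(x^12), V(y^8)) = dim_k(k[x,y]/(x^12, y^8))
A basis for k[x,y]/(x^12, y^8) is the set of monomials x^i * y^j
where 0 <= i < 12 and 0 <= j < 8.
The number of such monomials is 12 * 8 = 96

96


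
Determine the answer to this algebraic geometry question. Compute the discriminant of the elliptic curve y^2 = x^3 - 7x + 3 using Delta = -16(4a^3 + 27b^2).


Compute each component:
4a^3 = 4*(-7)^3 = 4*(-343) = -1372
27b^2 = 27*3^2 = 27*9 = 243
4a^3 + 27b^2 = -1372 + 243 = -1129
Delta = -16*(-1129) = 18064

18064


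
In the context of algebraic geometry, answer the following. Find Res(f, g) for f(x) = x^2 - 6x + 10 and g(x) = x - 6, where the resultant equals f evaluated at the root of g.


For Res(f, x - c), we evaluate f at x = c.
f(6) = 6^2 - 6*6 + 10
= 36 - 36 + 10
= 0 + 10 = 10
Res(f, g) = 10

10


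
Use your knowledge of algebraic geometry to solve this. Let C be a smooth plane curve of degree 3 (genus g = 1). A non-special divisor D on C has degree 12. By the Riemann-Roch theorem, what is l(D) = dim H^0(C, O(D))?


First, compute the genus of a smooth plane curve of degree 3:
g = (d-1)(d-2)/2 = (3-1)(3-2)/2 = 1
For a non-special divisor D (i.e., h^1(D) = 0), Riemann-Roch gives:
l(D) = deg(D) - g + 1
Since deg(D) = 12 >= 2g - 1 = 1, D is non-special.
l(D) = 12 - 1 + 1 = 12

12


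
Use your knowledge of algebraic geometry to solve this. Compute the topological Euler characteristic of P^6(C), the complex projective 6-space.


The complex projective space P^6 has one cell in each even real dimension 0, 2, ..., 12.
The cohomology groups are H^{2k}(P^6) = Z for k = 0,...,6, and 0 otherwise.
Euler characteristic = sum of Betti numbers = 1 per even-dimensional cohomology group.
chi(P^6) = 6 + 1 = 7

7


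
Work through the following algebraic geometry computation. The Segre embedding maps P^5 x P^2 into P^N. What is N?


The Segre embedding maps P^m x P^n into P^N via
all products of coordinates from each factor.
N = (m+1)(n+1) - 1
N = (5+1)(2+1) - 1
N = 6*3 - 1
N = 18 - 1 = 17

17


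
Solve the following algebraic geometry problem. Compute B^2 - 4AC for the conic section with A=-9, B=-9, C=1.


The discriminant of a conic Ax^2 + Bxy + Cy^2 + ... = 0 is B^2 - 4AC.
B^2 = (-9)^2 = 81
4AC = 4*(-9)*1 = -36
Discriminant = 81 + 36 = 117

117


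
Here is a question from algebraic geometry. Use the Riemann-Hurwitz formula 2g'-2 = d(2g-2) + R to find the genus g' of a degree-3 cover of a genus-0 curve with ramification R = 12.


Riemann-Hurwitz formula: 2g' - 2 = d(2g - 2) + R
Given: d = 3, g = 0, R = 12
2g' - 2 = 3*(2*0 - 2) + 12
2g' - 2 = 3*(-2) + 12
2g' - 2 = -6 + 12 = 6
2g' = 8
g' = 4

4


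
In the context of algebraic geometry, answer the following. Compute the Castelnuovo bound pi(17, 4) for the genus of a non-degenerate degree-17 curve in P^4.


Castelnuovo's bound: write d - 1 = m(r-1) + epsilon with 0 <= epsilon < r-1.
d - 1 = 17 - 1 = 16
r - 1 = 4 - 1 = 3
16 = 5*3 + 1, so m = 5, epsilon = 1
pi(d, r) = m(m-1)(r-1)/2 + m*epsilon
= 5*4*3/2 + 5*1
= 60/2 + 5
= 30 + 5 = 35

35


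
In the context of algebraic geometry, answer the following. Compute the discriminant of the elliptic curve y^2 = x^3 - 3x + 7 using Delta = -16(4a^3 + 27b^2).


Compute each component:
4a^3 = 4*(-3)^3 = 4*(-27) = -108
27b^2 = 27*7^2 = 27*49 = 1323
4a^3 + 27b^2 = -108 + 1323 = 1215
Delta = -16*1215 = -19440

-19440


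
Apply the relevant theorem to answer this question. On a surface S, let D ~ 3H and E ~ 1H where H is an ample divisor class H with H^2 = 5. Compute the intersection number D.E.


Using bilinearity of the intersection pairing on a surface S:
(aH).(bH) = ab * (H.H)
We have H^2 = 5.
D.E = (3H).(1H) = 3*1*5
= 3*5
= 15

15


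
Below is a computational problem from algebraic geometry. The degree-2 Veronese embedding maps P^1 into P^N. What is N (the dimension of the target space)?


The Veronese embedding v_d: P^n -> P^N maps each point to all
degree-d monomials in n+1 homogeneous coordinates.
N = C(n+d, d) - 1
N = C(1+2, 2) - 1
N = C(3, 2) - 1
C(3, 2) = 3
N = 3 - 1 = 2

2


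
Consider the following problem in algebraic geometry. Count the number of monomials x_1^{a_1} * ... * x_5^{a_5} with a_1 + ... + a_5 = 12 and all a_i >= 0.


The number of degree-12 monomials in 5 variables is C(d+n-1, n-1).
= C(12+5-1, 5-1) = C(16, 4)
= 1820

1820


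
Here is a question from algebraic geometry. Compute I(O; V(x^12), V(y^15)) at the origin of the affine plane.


The intersection multiplicity of V(x^a) and V(y^b) at the origin is:
I(O; V(x^12), V(y^15)) = dim_k(k[x,y]/(x^12, y^15))
A basis for k[x,y]/(x^12, y^15) is the set of monomials x^i * y^j
where 0 <= i < 12 and 0 <= j < 15.
The number of such monomials is 12 * 15 = 180

180


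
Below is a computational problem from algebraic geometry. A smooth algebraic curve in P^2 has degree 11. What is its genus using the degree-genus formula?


Using the genus formula for smooth plane curves:
g = (d-1)(d-2)/2
g = (11-1)(11-2)/2
g = 10*9/2
g = 90/2 = 45

45


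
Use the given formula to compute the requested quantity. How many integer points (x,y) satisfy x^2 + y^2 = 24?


Systematically check integer values of x where x^2 <= 24.
For each valid x, check if 24 - x^2 is a perfect square.
Total integer solutions found: 0

0


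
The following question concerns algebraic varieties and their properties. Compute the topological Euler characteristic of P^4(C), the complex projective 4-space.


The complex projective space P^4 has one cell in each even real dimension 0, 2, ..., 8.
The cohomology groups are H^{2k}(P^4) = Z for k = 0,...,4, and 0 otherwise.
Euler characteristic = sum of Betti numbers = 1 per even-dimensional cohomology group.
chi(P^4) = 4 + 1 = 5

5


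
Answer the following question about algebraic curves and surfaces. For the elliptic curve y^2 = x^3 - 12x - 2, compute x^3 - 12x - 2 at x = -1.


Compute x^3 - 12x - 2 at x = -1:
x^3 = (-1)^3 = -1
(-12)*x = (-12)*(-1) = 12
Sum: -1 + 12 - 2 = 9

9


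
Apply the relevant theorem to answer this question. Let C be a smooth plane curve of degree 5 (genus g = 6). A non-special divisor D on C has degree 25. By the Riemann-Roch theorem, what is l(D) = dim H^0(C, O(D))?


First, compute the genus of a smooth plane curve of degree 5:
g = (d-1)(d-2)/2 = (5-1)(5-2)/2 = 6
For a non-special divisor D (i.e., h^1(D) = 0), Riemann-Roch gives:
l(D) = deg(D) - g + 1
Since deg(D) = 25 >= 2g - 1 = 11, D is non-special.
l(D) = 25 - 6 + 1 = 20

20


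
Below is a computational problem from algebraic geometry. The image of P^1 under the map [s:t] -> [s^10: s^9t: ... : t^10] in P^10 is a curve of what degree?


The rational normal curve in P^10 is the image of P^1 under the 10-uple Veronese.
A general hyperplane in P^10 pulls back to a degree-10 form on P^1, which has 10 zeros,
so the curve meets a general hyperplane in 10 points. Degree = 10.

10


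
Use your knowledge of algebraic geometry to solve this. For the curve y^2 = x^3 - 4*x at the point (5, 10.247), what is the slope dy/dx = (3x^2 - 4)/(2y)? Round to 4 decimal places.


Using implicit differentiation of y^2 = x^3 - 4*x:
2y * dy/dx = 3x^2 - 4
dy/dx = (3x^2 - 4)/(2y)
Numerator: 3*5^2 - 4 = 71
Denominator: 2*10.247 = 20.494
dy/dx = 71/20.494 = 3.4644

3.4644


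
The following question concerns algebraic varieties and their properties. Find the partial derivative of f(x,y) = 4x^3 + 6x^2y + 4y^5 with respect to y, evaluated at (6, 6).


df/dy = 6*x^2 + 5*4*y^4
At (6,6): 6*6^2 + 5*4*6^4
= 216 + 25920
= 26136

26136


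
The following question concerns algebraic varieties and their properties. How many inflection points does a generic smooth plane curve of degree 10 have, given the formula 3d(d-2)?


For a general smooth plane curve C of degree d, the inflection points are
the intersection of C with its Hessian curve, which has degree 3(d-2).
By Bezout, the total intersection number is d * 3(d-2) = 10 * 24 = 240.
For a general curve every flex is ordinary, so each contributes
multiplicity 1 to C·Hess(C), and the number of distinct inflection
points is 3d(d-2).
Inflection points = 3*10*(10-2) = 3*10*8 = 240

240


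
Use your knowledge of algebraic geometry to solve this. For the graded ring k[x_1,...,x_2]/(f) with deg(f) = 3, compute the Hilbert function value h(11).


For R = k[x_1,...,x_n]/(f) with f homogeneous of degree e:
The Hilbert series is (1 - t^e)/(1 - t)^n.
So h(d) = C(d+n-1, n-1) - C(d-e+n-1, n-1) for d >= e.
With n=2, e=3, d=11:
C(11+2-1, 2-1) = C(12, 1) = 12
C(11-3+2-1, 2-1) = C(9, 1) = 9
h(11) = 12 - 9 = 3

3


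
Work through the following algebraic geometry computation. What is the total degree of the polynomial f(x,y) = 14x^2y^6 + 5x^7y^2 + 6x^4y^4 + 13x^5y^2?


Examine each term for its total degree (sum of exponents).
  Term '14x^2y^6' has total degree 2+6 = 8.
  Term '5x^7y^2' has total degree 7+2 = 9.
  Term '6x^4y^4' has total degree 4+4 = 8.
  Term '13x^5y^2' has total degree 5+2 = 7.
The maximum total degree among all terms is 9.

9


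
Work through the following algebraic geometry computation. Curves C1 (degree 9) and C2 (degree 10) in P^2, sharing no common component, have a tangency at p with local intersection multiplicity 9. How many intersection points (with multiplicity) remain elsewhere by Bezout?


By Bezout's theorem, the total intersection number is d1 * d2.
Total = 9 * 10 = 90
Intersection multiplicity at p = 9
Remaining intersections = 90 - 9 = 81

81


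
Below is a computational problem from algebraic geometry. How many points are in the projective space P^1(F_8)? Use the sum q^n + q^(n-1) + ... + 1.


P^1(F_8) has (q^(n+1) - 1)/(q - 1) points.
= 8^1 + 8^0
= 8 + 1
= 9

9


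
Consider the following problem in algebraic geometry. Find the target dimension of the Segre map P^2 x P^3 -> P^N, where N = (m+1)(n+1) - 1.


The Segre embedding maps P^m x P^n into P^N via
all products of coordinates from each factor.
N = (m+1)(n+1) - 1
N = (2+1)(3+1) - 1
N = 3*4 - 1
N = 12 - 1 = 11

11


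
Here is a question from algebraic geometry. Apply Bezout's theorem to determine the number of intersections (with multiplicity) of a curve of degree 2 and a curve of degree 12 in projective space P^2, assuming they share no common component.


Bezout's theorem states the intersection count equals the product of degrees.
Intersection count = 2 * 12 = 24

24


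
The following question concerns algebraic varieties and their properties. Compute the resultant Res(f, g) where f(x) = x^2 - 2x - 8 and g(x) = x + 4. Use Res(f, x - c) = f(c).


For Res(f, x - c), we evaluate f at x = c.
f(-4) = (-4)^2 - 2*(-4) - 8
= 16 + 8 - 8
= 24 - 8 = 16
Res(f, g) = 16

16


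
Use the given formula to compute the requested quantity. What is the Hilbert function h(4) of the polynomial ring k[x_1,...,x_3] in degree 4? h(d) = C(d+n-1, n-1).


The Hilbert function for the polynomial ring in 3 variables is:
h(d) = C(d+n-1, n-1)
h(4) = C(4+3-1, 3-1) = C(6, 2)
= 6! / (2! * 4!)
= 15

15


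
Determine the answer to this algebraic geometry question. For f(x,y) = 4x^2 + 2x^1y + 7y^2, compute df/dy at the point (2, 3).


df/dy = 2*x^1 + 2*7*y^1
At (2,3): 2*2^1 + 2*7*3^1
= 4 + 42
= 46

46


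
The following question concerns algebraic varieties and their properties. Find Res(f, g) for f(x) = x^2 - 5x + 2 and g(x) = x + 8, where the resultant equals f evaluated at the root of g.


For Res(f, x - c), we evaluate f at x = c.
f(-8) = (-8)^2 - 5*(-8) + 2
= 64 + 40 + 2
= 104 + 2 = 106
Res(f, g) = 106

106


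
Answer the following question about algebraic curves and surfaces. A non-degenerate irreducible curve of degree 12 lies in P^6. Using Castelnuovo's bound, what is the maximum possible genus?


Castelnuovo's bound: write d - 1 = m(r-1) + epsilon with 0 <= epsilon < r-1.
d - 1 = 12 - 1 = 11
r - 1 = 6 - 1 = 5
11 = 2*5 + 1, so m = 2, epsilon = 1
pi(d, r) = m(m-1)(r-1)/2 + m*epsilon
= 2*1*5/2 + 2*1
= 10/2 + 2
= 5 + 2 = 7

7


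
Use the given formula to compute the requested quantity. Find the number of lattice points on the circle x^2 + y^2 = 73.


Systematically check integer values of x where x^2 <= 73.
For each valid x, check if 73 - x^2 is a perfect square.
x=3: 73 - 9 = 64, sqrt = 8 (valid)
x=8: 73 - 64 = 9, sqrt = 3 (valid)
Total integer solutions found: 8

8


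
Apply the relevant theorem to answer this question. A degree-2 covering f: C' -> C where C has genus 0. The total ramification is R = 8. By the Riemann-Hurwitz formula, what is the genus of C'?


Riemann-Hurwitz formula: 2g' - 2 = d(2g - 2) + R
Given: d = 2, g = 0, R = 8
2g' - 2 = 2*(2*0 - 2) + 8
2g' - 2 = 2*(-2) + 8
2g' - 2 = -4 + 8 = 4
2g' = 6
g' = 3

3


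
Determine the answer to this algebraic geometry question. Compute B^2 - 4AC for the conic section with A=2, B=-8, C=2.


The discriminant of a conic Ax^2 + Bxy + Cy^2 + ... = 0 is B^2 - 4AC.
B^2 = (-8)^2 = 64
4AC = 4*2*2 = 16
Discriminant = 64 - 16 = 48

48


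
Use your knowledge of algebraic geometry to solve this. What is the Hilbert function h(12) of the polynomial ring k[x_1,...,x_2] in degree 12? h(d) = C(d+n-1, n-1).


The Hilbert function for the polynomial ring in 2 variables is:
h(d) = C(d+n-1, n-1)
h(12) = C(12+2-1, 2-1) = C(13, 1)
= 13! / (1! * 12!)
= 13

13


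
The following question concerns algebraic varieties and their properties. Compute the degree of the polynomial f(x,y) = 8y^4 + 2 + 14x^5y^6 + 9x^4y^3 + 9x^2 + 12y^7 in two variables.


Examine each term for its total degree (sum of exponents).
  Term '8y^4' has total degree 0+4 = 4.
  Term '2' has total degree 0+0 = 0.
  Term '14x^5y^6' has total degree 5+6 = 11.
  Term '9x^4y^3' has total degree 4+3 = 7.
  Term '9x^2' has total degree 2+0 = 2.
  Term '12y^7' has total degree 0+7 = 7.
The maximum total degree among all terms is 11.

11


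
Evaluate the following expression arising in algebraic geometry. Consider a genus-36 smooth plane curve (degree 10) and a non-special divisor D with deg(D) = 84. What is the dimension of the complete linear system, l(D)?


First, compute the genus of a smooth plane curve of degree 10:
g = (d-1)(d-2)/2 = (10-1)(10-2)/2 = 36
For a non-special divisor D (i.e., h^1(D) = 0), Riemann-Roch gives:
l(D) = deg(D) - g + 1
Since deg(D) = 84 >= 2g - 1 = 71, D is non-special.
l(D) = 84 - 36 + 1 = 49

49


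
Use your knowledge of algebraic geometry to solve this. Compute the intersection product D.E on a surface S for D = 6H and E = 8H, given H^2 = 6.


Using bilinearity of the intersection pairing on a surface S:
(aH).(bH) = ab * (H.H)
We have H^2 = 6.
D.E = (6H).(8H) = 6*8*6
= 48*6
= 288

288


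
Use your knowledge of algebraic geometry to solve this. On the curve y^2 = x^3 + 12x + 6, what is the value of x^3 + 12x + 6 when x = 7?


Compute x^3 + 12x + 6 at x = 7:
x^3 = 7^3 = 343
12*x = 12*7 = 84
Sum: 343 + 84 + 6 = 433

433


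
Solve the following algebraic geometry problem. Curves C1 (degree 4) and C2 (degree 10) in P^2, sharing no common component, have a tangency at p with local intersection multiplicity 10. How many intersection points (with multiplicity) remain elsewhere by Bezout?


By Bezout's theorem, the total intersection number is d1 * d2.
Total = 4 * 10 = 40
Intersection multiplicity at p = 10
Remaining intersections = 40 - 10 = 30

30


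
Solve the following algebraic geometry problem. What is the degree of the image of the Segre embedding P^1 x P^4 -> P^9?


The degree of the Segre variety P^1 x P^4 is C(m+n, m).
= C(5, 1)
= 5

5


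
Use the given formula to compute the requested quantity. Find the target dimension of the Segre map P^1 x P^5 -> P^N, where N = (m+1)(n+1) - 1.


The Segre embedding maps P^m x P^n into P^N via
all products of coordinates from each factor.
N = (m+1)(n+1) - 1
N = (1+1)(5+1) - 1
N = 2*6 - 1
N = 12 - 1 = 11

11


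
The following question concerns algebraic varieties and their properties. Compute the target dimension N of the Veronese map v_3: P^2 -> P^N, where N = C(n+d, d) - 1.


The Veronese embedding v_d: P^n -> P^N maps each point to all
degree-d monomials in n+1 homogeneous coordinates.
N = C(n+d, d) - 1
N = C(2+3, 3) - 1
N = C(5, 3) - 1
C(5, 3) = 10
N = 10 - 1 = 9

9


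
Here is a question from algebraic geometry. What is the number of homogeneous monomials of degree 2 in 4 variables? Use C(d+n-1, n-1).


The number of degree-2 monomials in 4 variables is C(d+n-1, n-1).
= C(2+4-1, 4-1) = C(5, 3)
= 10

10


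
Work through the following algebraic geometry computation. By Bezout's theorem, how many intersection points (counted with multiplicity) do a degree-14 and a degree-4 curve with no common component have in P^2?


Bezout's theorem states the intersection count equals the product of degrees.
Intersection count = 14 * 4 = 56

56


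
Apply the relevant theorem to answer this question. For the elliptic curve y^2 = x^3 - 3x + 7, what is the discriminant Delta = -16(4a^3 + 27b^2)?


Compute each component:
4a^3 = 4*(-3)^3 = 4*(-27) = -108
27b^2 = 27*7^2 = 27*49 = 1323
4a^3 + 27b^2 = -108 + 1323 = 1215
Delta = -16*1215 = -19440

-19440


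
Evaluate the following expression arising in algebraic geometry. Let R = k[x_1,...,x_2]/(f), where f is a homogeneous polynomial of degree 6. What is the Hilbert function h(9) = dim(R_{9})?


For R = k[x_1,...,x_n]/(f) with f homogeneous of degree e:
The Hilbert series is (1 - t^e)/(1 - t)^n.
So h(d) = C(d+n-1, n-1) - C(d-e+n-1, n-1) for d >= e.
With n=2, e=6, d=9:
C(9+2-1, 2-1) = C(10, 1) = 10
C(9-6+2-1, 2-1) = C(4, 1) = 4
h(9) = 10 - 4 = 6

6


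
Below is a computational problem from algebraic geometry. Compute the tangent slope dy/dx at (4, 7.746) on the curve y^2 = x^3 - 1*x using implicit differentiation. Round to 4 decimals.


Using implicit differentiation of y^2 = x^3 - 1*x:
2y * dy/dx = 3x^2 - 1
dy/dx = (3x^2 - 1)/(2y)
Numerator: 3*4^2 - 1 = 47
Denominator: 2*7.746 = 15.492
dy/dx = 47/15.492 = 3.0338

3.0338


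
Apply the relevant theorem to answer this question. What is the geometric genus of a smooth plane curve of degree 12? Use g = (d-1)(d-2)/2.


Using the genus formula for smooth plane curves:
g = (d-1)(d-2)/2
g = (12-1)(12-2)/2
g = 11*10/2
g = 110/2 = 55

55


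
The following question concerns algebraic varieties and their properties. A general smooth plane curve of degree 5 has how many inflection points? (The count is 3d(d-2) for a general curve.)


For a general smooth plane curve C of degree d, the inflection points are
the intersection of C with its Hessian curve, which has degree 3(d-2).
By Bezout, the total intersection number is d * 3(d-2) = 5 * 9 = 45.
For a general curve every flex is ordinary, so each contributes
multiplicity 1 to C·Hess(C), and the number of distinct inflection
points is 3d(d-2).
Inflection points = 3*5*(5-2) = 3*5*3 = 45

45


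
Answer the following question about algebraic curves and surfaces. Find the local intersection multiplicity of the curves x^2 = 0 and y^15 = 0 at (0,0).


The intersection multiplicity of V(x^a) and V(y^b) at the origin is:
I(O; V(x^2), V(y^15)) = dim_k(k[x,y]/(x^2, y^15))
A basis for k[x,y]/(x^2, y^15) is the set of monomials x^i * y^j
where 0 <= i < 2 and 0 <= j < 15.
The number of such monomials is 2 * 15 = 30

30


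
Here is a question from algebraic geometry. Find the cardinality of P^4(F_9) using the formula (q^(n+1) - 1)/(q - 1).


P^4(F_9) has (q^(n+1) - 1)/(q - 1) points.
= 9^4 + 9^3 + 9^2 + 9^1 + 9^0
= 6561 + 729 + 81 + 9 + 1
= 7381

7381


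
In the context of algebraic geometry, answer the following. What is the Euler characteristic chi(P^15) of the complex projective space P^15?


The complex projective space P^15 has one cell in each even real dimension 0, 2, ..., 30.
The cohomology groups are H^{2k}(P^15) = Z for k = 0,...,15, and 0 otherwise.
Euler characteristic = sum of Betti numbers = 1 per even-dimensional cohomology group.
chi(P^15) = 15 + 1 = 16

16


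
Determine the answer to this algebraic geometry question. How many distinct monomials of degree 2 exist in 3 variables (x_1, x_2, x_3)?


The number of degree-2 monomials in 3 variables is C(d+n-1, n-1).
= C(2+3-1, 3-1) = C(4, 2)
= 6

6


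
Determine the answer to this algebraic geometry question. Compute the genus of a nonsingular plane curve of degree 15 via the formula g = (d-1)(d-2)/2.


Using the genus formula for smooth plane curves:
g = (d-1)(d-2)/2
g = (15-1)(15-2)/2
g = 14*13/2
g = 182/2 = 91

91


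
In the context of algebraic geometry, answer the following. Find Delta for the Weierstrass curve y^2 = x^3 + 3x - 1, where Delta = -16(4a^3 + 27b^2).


Compute each component:
4a^3 = 4*3^3 = 4*27 = 108
27b^2 = 27*(-1)^2 = 27*1 = 27
4a^3 + 27b^2 = 108 + 27 = 135
Delta = -16*135 = -2160

-2160


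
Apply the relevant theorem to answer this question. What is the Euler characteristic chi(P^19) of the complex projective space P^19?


The complex projective space P^19 has one cell in each even real dimension 0, 2, ..., 38.
The cohomology groups are H^{2k}(P^19) = Z for k = 0,...,19, and 0 otherwise.
Euler characteristic = sum of Betti numbers = 1 per even-dimensional cohomology group.
chi(P^19) = 19 + 1 = 20

20


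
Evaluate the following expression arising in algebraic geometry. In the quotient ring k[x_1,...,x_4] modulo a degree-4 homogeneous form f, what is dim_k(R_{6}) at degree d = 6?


For R = k[x_1,...,x_n]/(f) with f homogeneous of degree e:
The Hilbert series is (1 - t^e)/(1 - t)^n.
So h(d) = C(d+n-1, n-1) - C(d-e+n-1, n-1) for d >= e.
With n=4, e=4, d=6:
C(6+4-1, 4-1) = C(9, 3) = 84
C(6-4+4-1, 4-1) = C(5, 3) = 10
h(6) = 84 - 10 = 74

74


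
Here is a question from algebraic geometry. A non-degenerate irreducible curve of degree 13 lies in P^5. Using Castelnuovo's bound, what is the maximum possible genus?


Castelnuovo's bound: write d - 1 = m(r-1) + epsilon with 0 <= epsilon < r-1.
d - 1 = 13 - 1 = 12
r - 1 = 5 - 1 = 4
12 = 3*4 + 0, so m = 3, epsilon = 0
pi(d, r) = m(m-1)(r-1)/2 + m*epsilon
= 3*2*4/2 + 3*0
= 24/2 + 0
= 12 + 0 = 12

12


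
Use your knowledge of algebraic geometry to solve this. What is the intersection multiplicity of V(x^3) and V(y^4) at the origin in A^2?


The intersection multiplicity of V(x^a) and V(y^b) at the origin is:
I(O; V(x^3), V(y^4)) = dim_k(k[x,y]/(x^3, y^4))
A basis for k[x,y]/(x^3, y^4) is the set of monomials x^i * y^j
where 0 <= i < 3 and 0 <= j < 4.
The number of such monomials is 3 * 4 = 12

12


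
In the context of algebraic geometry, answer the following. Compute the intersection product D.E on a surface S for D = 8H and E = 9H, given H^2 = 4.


Using bilinearity of the intersection pairing on a surface S:
(aH).(bH) = ab * (H.H)
We have H^2 = 4.
D.E = (8H).(9H) = 8*9*4
= 72*4
= 288

288


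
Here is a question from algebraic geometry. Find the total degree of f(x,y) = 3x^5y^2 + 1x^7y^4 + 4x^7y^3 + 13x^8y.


Examine each term for its total degree (sum of exponents).
  Term '3x^5y^2' has total degree 5+2 = 7.
  Term '1x^7y^4' has total degree 7+4 = 11.
  Term '4x^7y^3' has total degree 7+3 = 10.
  Term '13x^8y' has total degree 8+1 = 9.
The maximum total degree among all terms is 11.

11


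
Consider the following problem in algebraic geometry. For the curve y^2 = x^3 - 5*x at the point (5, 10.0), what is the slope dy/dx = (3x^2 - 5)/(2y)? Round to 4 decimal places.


Using implicit differentiation of y^2 = x^3 - 5*x:
2y * dy/dx = 3x^2 - 5
dy/dx = (3x^2 - 5)/(2y)
Numerator: 3*5^2 - 5 = 70
Denominator: 2*10.0 = 20.0
dy/dx = 70/20.0 = 3.5000

3.5000


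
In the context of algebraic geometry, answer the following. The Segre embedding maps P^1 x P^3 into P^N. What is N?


The Segre embedding maps P^m x P^n into P^N via
all products of coordinates from each factor.
N = (m+1)(n+1) - 1
N = (1+1)(3+1) - 1
N = 2*4 - 1
N = 8 - 1 = 7

7


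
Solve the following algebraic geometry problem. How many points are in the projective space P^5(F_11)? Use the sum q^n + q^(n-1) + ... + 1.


P^5(F_11) has (q^(n+1) - 1)/(q - 1) points.
= 11^5 + 11^4 + 11^3 + 11^2 + 11^1 + 11^0
= 161051 + 14641 + 1331 + 121 + 11 + 1
= 177156

177156


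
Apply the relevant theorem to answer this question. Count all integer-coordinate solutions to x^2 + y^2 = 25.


Systematically check integer values of x where x^2 <= 25.
For each valid x, check if 25 - x^2 is a perfect square.
x=0: 25 - 0 = 25, sqrt = 5 (valid)
x=3: 25 - 9 = 16, sqrt = 4 (valid)
x=4: 25 - 16 = 9, sqrt = 3 (valid)
x=5: 25 - 25 = 0, sqrt = 0 (valid)
Total integer solutions found: 12

12


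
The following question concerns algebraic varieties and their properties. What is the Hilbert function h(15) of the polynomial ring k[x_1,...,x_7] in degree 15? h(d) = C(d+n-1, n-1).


The Hilbert function for the polynomial ring in 7 variables is:
h(d) = C(d+n-1, n-1)
h(15) = C(15+7-1, 7-1) = C(21, 6)
= 21! / (6! * 15!)
= 54264

54264


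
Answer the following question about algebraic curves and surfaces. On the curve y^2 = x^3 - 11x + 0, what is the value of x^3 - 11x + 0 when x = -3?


Compute x^3 - 11x + 0 at x = -3:
x^3 = (-3)^3 = -27
(-11)*x = (-11)*(-3) = 33
Sum: -27 + 33 + 0 = 6

6


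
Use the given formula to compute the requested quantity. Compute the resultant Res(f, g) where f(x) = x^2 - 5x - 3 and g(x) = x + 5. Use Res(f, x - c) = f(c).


For Res(f, x - c), we evaluate f at x = c.
f(-5) = (-5)^2 - 5*(-5) - 3
= 25 + 25 - 3
= 50 - 3 = 47
Res(f, g) = 47

47


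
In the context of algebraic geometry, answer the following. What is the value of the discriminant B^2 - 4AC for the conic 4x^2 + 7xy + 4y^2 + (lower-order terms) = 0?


The discriminant of a conic Ax^2 + Bxy + Cy^2 + ... = 0 is B^2 - 4AC.
B^2 = 7^2 = 49
4AC = 4*4*4 = 64
Discriminant = 49 - 64 = -15

-15


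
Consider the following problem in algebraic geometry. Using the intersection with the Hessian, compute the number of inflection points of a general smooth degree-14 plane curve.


For a general smooth plane curve C of degree d, the inflection points are
the intersection of C with its Hessian curve, which has degree 3(d-2).
By Bezout, the total intersection number is d * 3(d-2) = 14 * 36 = 504.
For a general curve every flex is ordinary, so each contributes
multiplicity 1 to C·Hess(C), and the number of distinct inflection
points is 3d(d-2).
Inflection points = 3*14*(14-2) = 3*14*12 = 504

504


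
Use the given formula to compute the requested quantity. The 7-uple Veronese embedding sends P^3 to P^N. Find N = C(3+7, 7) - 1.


The Veronese embedding v_d: P^n -> P^N maps each point to all
degree-d monomials in n+1 homogeneous coordinates.
N = C(n+d, d) - 1
N = C(3+7, 7) - 1
N = C(10, 7) - 1
C(10, 7) = 120
N = 120 - 1 = 119

119


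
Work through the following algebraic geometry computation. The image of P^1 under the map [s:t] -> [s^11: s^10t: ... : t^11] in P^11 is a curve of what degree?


The rational normal curve in P^11 is the image of P^1 under the 11-uple Veronese.
A general hyperplane in P^11 pulls back to a degree-11 form on P^1, which has 11 zeros,
so the curve meets a general hyperplane in 11 points. Degree = 11.

11


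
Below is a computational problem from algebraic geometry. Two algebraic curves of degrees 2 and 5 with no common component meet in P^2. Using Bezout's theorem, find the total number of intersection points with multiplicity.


Bezout's theorem states the intersection count equals the product of degrees.
Intersection count = 2 * 5 = 10

10


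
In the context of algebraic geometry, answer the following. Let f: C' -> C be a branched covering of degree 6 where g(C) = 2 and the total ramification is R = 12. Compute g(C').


Riemann-Hurwitz formula: 2g' - 2 = d(2g - 2) + R
Given: d = 6, g = 2, R = 12
2g' - 2 = 6*(2*2 - 2) + 12
2g' - 2 = 6*2 + 12
2g' - 2 = 12 + 12 = 24
2g' = 26
g' = 13

13


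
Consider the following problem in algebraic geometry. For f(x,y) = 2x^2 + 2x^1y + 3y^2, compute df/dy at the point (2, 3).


df/dy = 2*x^1 + 2*3*y^1
At (2,3): 2*2^1 + 2*3*3^1
= 4 + 18
= 22

22


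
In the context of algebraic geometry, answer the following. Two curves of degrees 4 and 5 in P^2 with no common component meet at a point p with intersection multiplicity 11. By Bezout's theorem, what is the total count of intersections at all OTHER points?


By Bezout's theorem, the total intersection number is d1 * d2.
Total = 4 * 5 = 20
Intersection multiplicity at p = 11
Remaining intersections = 20 - 11 = 9

9


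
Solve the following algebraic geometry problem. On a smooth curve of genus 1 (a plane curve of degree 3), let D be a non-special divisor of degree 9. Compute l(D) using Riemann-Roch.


First, compute the genus of a smooth plane curve of degree 3:
g = (d-1)(d-2)/2 = (3-1)(3-2)/2 = 1
For a non-special divisor D (i.e., h^1(D) = 0), Riemann-Roch gives:
l(D) = deg(D) - g + 1
Since deg(D) = 9 >= 2g - 1 = 1, D is non-special.
l(D) = 9 - 1 + 1 = 9

9


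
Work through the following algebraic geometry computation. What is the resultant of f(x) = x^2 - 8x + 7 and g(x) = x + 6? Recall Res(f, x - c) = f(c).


For Res(f, x - c), we evaluate f at x = c.
f(-6) = (-6)^2 - 8*(-6) + 7
= 36 + 48 + 7
= 84 + 7 = 91
Res(f, g) = 91

91


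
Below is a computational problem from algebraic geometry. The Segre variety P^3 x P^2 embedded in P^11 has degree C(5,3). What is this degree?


The degree of the Segre variety P^3 x P^2 is C(m+n, m).
= C(5, 3)
= 10

10


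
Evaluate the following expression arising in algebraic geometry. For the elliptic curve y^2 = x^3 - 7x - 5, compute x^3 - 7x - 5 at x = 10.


Compute x^3 - 7x - 5 at x = 10:
x^3 = 10^3 = 1000
(-7)*x = (-7)*10 = -70
Sum: 1000 - 70 - 5 = 925

925
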